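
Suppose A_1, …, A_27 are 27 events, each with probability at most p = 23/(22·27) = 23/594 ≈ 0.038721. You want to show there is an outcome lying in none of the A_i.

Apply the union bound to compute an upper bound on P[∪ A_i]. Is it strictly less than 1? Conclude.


Union bound: P[∪_{i=1}^{27} A_i] ≤ Σ_i P[A_i] ≤ 27·p = 27·(23/594) = 23/22.
Numerically: 23/22 ≈ 1.045455.
Is 23/22 < 1? NO.
Since the bound 23/22 is ≥ 1, the union bound is uninformative here; it does NOT by itself certify existence.

27·p = 23/22 ≈ 1.045455; existence NOT certified by the union bound.


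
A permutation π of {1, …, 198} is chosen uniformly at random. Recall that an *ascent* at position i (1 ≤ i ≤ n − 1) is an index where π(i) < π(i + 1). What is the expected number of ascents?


Write X = Σ X_I over i = 1, …, 197, with X_I the indicator of one ascent.
There are 197 indicators.
For each fixed i, the pair (π(i), π(i+1)) is a uniformly random ordered pair of distinct values from {1, …, 198}; by symmetry P[π(i) < π(i+1)] = 1/2.
By linearity: E[X] = 197 · (1/2) = (198 − 1) · (1/2) = 197/2 ≈ 98.50000.

E[X] = 197/2 = 98.50000.


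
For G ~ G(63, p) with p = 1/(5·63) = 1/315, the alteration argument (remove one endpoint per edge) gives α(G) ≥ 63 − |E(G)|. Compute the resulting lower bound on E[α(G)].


E[|E(G)|] = C(63, 2)·p = 1953 · (1/315) = 31/5.
E[α(G)] ≥ n − E[|E(G)|] = 63 − 31/5 = 284/5.
Numerically: ≈ 56.80000.
(This is only a lower bound; the true E[α(G)] may be larger.)

E[α(G)] ≥ 284/5 ≈ 56.80000.


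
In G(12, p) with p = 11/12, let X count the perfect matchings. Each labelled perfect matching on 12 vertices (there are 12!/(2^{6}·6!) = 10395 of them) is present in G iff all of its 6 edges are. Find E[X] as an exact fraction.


K_12 has 12!/(2^{6}·6!) = 10395 labelled perfect matchings.
For each such perfect matching H, let X_H = 1 if all 6 edges of H are present in G. Then P[X_H = 1] = p^{6} = (11/12)^{6} = 1771561/2985984.
By linearity of expectation: E[X] = Σ_H E[X_H] = 10395 · p^{6} = 10395 · 1771561/2985984 = 682050985/110592.
Numerically: E[X] ≈ 6.17e+03.

E[X] = 10395 · (11/12)^{6} = 682050985/110592 ≈ 6.17e+03.


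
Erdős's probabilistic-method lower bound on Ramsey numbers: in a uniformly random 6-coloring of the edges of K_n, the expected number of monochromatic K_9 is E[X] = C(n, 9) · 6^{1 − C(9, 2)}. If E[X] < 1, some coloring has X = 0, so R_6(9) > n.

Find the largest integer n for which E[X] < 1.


We need C(n, 9) · 6^{1 − 36} < 1, i.e. C(n, 9) < 6^{36 − 1} = 1719070799748422591028658176.
Check values of n near the boundary:
  n = 4407: C(4407, 9) = 1713856532599459170657070050; 1713856532599459170657070050 < 1719070799748422591028658176? YES
  n = 4408: C(4408, 9) = 1717362945146264156457459600; 1717362945146264156457459600 < 1719070799748422591028658176? YES
  n = 4409: C(4409, 9) = 1720875732988608787686577131; 1720875732988608787686577131 < 1719070799748422591028658176? NO
  n = 4410: C(4410, 9) = 1724394906266704102180823710; 1724394906266704102180823710 < 1719070799748422591028658176? NO
  n = 4411: C(4411, 9) = 1727920475134582415883601405; 1727920475134582415883601405 < 1719070799748422591028658176? NO
The largest n with C(n, 9) < 1719070799748422591028658176 is n = 4408 (where E[X] = 35778394690547169926197075/35813974994758803979763712 ≈ 0.9990). Hence R_6(9) > 4408, i.e. R_6(9) ≥ 4409.

Largest n = 4408; hence R_6(9) > 4408.


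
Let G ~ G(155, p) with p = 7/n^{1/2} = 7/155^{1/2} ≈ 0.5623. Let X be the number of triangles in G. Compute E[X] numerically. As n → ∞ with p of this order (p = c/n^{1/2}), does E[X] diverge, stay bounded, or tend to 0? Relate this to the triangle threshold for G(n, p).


Number of potential triangles: C(155, 3) = 608685.
Each occurs with probability p³ ≈ (0.5623)³ ≈ 1.777447e-01.
By linearity: E[X] = C(155, 3)·p³ ≈ 608685 · 1.777447e-01 ≈ 108190.5110.
Since α = 1/2 < 1, p = c/n^{1/2} ≫ 1/n is above the triangle threshold p ~ 1/n. Asymptotically E[X] ~ (c³/6)·n^{3(1−α)} = (7³/6)·n^{1.5} → ∞; triangles are abundant w.h.p.

E[X] ≈ 108190.5110; in regime p = Θ(1/n^{1/2}) E[X] diverges (above the triangle threshold p ~ 1/n).


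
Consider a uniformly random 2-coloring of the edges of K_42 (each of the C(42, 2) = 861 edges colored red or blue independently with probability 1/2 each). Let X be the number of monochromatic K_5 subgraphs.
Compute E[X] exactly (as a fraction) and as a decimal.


Let X = Σ_S X_S over the C(42, 5) = 850668 subsets S of size 5, where X_S = 1 if the K_5 on S is monochromatic.
For a fixed S, the K_5 on S has C(5, 2) = 10 edges. P[all 10 edges red] = (1/2)^10, and likewise for blue, so P[monochromatic] = 2·(1/2)^10 = 2^{1 − 10} = 1/512.
Summing: E[X] = C(42, 5) · 2^{1 − 10} = 850668 · 1/512 = 212667/128.
Numerically: E[X] ≈ 1661.46094.

E[X] = C(42,5)·2^(1−C(5,2)) = 212667/128 ≈ 1661.46094.


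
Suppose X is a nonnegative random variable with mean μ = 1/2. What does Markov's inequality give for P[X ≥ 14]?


μ = E[X] = 1/2, a = 14.
Markov: P[X ≥ 14] ≤ μ/a = (1/2)/14 = 1/28.
Numerically: ≈ 0.0357.
(Since a = 14 > μ = 0.5000, the bound 1/28 is < 1 and informative.)

P[X ≥ 14] ≤ 1/28 ≈ 0.0357.


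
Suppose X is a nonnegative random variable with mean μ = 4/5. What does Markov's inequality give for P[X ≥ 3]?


μ = E[X] = 4/5, a = 3.
Markov: P[X ≥ 3] ≤ μ/a = (4/5)/3 = 4/15.
Numerically: ≈ 0.2667.
(Since a = 3 > μ = 0.8000, the bound 4/15 is < 1 and informative.)

P[X ≥ 3] ≤ 4/15 ≈ 0.2667.


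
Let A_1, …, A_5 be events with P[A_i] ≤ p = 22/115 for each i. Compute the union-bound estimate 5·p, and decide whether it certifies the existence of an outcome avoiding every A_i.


Union bound: P[∪_{i=1}^{5} A_i] ≤ Σ_i P[A_i] ≤ 5·p = 5·(22/115) = 22/23.
Numerically: 22/23 ≈ 0.95652.
Is 22/23 < 1? YES.
Since P[∪ A_i] ≤ 22/23 < 1, the complement has P[∩ A_i^c] ≥ 1 − 22/23 = 1/23 > 0, so some outcome avoids every A_i.

5·p = 22/23 ≈ 0.95652; existence CERTIFIED by the union bound.


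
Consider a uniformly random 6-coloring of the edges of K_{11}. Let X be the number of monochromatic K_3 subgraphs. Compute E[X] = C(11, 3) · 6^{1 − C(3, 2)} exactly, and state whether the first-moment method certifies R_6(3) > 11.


E[X] = C(11, 3) · 6^{1 − 3} = 165 · 6^{−2} = 165/36.
As a reduced fraction: E[X] = 55/12 ≈ 4.583.
Is E[X] < 1? NO.
Since E[X] ≥ 1, the first-moment bound is inconclusive at n = 11; it does NOT by itself certify R_6(3) > 11.

E[X] = 55/12 ≈ 4.583; E[X] ≥ 1; first-moment method inconclusive here.


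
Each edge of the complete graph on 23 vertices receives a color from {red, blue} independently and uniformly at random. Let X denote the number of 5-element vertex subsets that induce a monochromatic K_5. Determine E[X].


Let X = Σ_S X_S over the C(23, 5) = 33649 subsets S of size 5, where X_S = 1 if the K_5 on S is monochromatic.
For a fixed S, the K_5 on S has C(5, 2) = 10 edges. P[all 10 edges red] = (1/2)^10, and likewise for blue, so P[monochromatic] = 2·(1/2)^10 = 2^{1 − 10} = 1/512.
Summing: E[X] = C(23, 5) · 2^{1 − 10} = 33649 · 1/512 = 33649/512.
Numerically: E[X] ≈ 65.72070.

E[X] = C(23,5)·2^(1−C(5,2)) = 33649/512 ≈ 65.72070.


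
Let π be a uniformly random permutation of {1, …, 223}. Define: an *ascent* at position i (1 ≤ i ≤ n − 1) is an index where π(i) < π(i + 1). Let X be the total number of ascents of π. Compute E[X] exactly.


Write X = Σ X_I over i = 1, …, 222, with X_I the indicator of one ascent.
There are 222 indicators.
For each fixed i, the pair (π(i), π(i+1)) is a uniformly random ordered pair of distinct values from {1, …, 223}; by symmetry P[π(i) < π(i+1)] = 1/2.
By linearity: E[X] = 222 · (1/2) = (223 − 1) · (1/2) = 111 ≈ 111.000.

E[X] = 111 = 111.000.


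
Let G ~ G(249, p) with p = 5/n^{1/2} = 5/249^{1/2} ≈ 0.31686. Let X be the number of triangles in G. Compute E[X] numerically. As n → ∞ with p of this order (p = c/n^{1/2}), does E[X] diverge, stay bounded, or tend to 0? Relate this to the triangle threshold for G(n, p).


Number of potential triangles: C(249, 3) = 2542124.
Each occurs with probability p³ ≈ (0.31686)³ ≈ 3.1813466e-02.
By linearity: E[X] = C(249, 3)·p³ ≈ 2542124 · 3.1813466e-02 ≈ 80873.77644.
Since α = 1/2 < 1, p = c/n^{1/2} ≫ 1/n is above the triangle threshold p ~ 1/n. Asymptotically E[X] ~ (c³/6)·n^{3(1−α)} = (5³/6)·n^{1.5} → ∞; triangles are abundant w.h.p.

E[X] ≈ 80873.77644; in regime p = Θ(1/n^{1/2}) E[X] diverges (above the triangle threshold p ~ 1/n).


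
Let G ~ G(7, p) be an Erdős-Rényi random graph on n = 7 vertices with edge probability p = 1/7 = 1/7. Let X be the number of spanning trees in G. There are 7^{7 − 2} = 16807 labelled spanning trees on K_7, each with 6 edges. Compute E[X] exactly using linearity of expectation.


K_7 has 7^{7 − 2} = 16807 labelled spanning trees.
For each such spanning tree H, let X_H = 1 if all 6 edges of H are present in G. Then P[X_H = 1] = p^{6} = (1/7)^{6} = 1/117649.
Summing the indicators: E[X] = Σ_H E[X_H] = 16807 · p^{6} = 16807 · 1/117649 = 1/7.
Numerically: E[X] ≈ 0.143.

E[X] = 16807 · (1/7)^{6} = 1/7 ≈ 0.143.


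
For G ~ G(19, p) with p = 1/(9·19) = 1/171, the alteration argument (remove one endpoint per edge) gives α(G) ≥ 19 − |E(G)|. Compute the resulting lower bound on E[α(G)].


E[|E(G)|] = C(19, 2)·p = 171 · (1/171) = 1.
E[α(G)] ≥ n − E[|E(G)|] = 19 − 1 = 18.
Numerically: ≈ 18.00000.
(This is only a lower bound; the true E[α(G)] may be larger.)

E[α(G)] ≥ 18 ≈ 18.00000.


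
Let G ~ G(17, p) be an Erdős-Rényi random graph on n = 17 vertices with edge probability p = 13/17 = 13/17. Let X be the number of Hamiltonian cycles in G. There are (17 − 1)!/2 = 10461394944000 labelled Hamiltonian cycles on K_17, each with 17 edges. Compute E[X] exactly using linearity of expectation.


K_17 has (17 − 1)!/2 = 10461394944000 labelled Hamiltonian cycles.
For each such Hamiltonian cycle H, let X_H = 1 if all 17 edges of H are present in G. Then P[X_H = 1] = p^{17} = (13/17)^{17} = 8650415919381337933/827240261886336764177.
Summing the indicators: E[X] = Σ_H E[X_H] = 10461394944000 · p^{17} = 10461394944000 · 8650415919381337933/827240261886336764177 = 90495417362513040260241610752000/827240261886336764177.
Numerically: E[X] ≈ 1.094e+11.

E[X] = 10461394944000 · (13/17)^{17} = 90495417362513040260241610752000/827240261886336764177 ≈ 1.094e+11.


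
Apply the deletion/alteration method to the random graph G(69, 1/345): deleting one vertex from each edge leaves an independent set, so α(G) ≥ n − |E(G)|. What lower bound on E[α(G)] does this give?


E[|E(G)|] = C(69, 2)·p = 2346 · (1/345) = 34/5.
E[α(G)] ≥ n − E[|E(G)|] = 69 − 34/5 = 311/5.
Numerically: ≈ 62.200000.
(This is only a lower bound; the true E[α(G)] may be larger.)

E[α(G)] ≥ 311/5 ≈ 62.200000.


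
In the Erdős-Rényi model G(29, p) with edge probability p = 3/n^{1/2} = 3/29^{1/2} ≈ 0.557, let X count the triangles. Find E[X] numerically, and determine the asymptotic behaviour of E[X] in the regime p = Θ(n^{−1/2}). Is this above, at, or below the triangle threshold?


Number of potential triangles: C(29, 3) = 3654.
Each occurs with probability p³ ≈ (0.557)³ ≈ 1.72889e-01.
By linearity: E[X] = C(29, 3)·p³ ≈ 3654 · 1.72889e-01 ≈ 631.736.
Since α = 1/2 < 1, p = c/n^{1/2} ≫ 1/n is above the triangle threshold p ~ 1/n. Asymptotically E[X] ~ (c³/6)·n^{3(1−α)} = (3³/6)·n^{1.5} → ∞; triangles are abundant w.h.p.

E[X] ≈ 631.736; in regime p = Θ(1/n^{1/2}) E[X] diverges (above the triangle threshold p ~ 1/n).


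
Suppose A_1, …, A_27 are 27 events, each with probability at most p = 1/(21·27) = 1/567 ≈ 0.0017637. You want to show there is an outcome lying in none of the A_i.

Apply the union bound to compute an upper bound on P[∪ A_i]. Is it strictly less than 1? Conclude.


Union bound: P[∪_{i=1}^{27} A_i] ≤ Σ_i P[A_i] ≤ 27·p = 27·(1/567) = 1/21.
Numerically: 1/21 ≈ 0.0476190.
Is 1/21 < 1? YES.
Since P[∪ A_i] ≤ 1/21 < 1, the complement has P[∩ A_i^c] ≥ 1 − 1/21 = 20/21 > 0, so some outcome avoids every A_i.

27·p = 1/21 ≈ 0.0476190; existence CERTIFIED by the union bound.


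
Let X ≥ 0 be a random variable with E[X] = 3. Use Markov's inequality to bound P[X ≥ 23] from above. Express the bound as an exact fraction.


μ = E[X] = 3, a = 23.
Markov: P[X ≥ 23] ≤ μ/a = (3)/23 = 3/23.
Numerically: ≈ 0.1304.
(Since a = 23 > μ = 3.0000, the bound 3/23 is < 1 and informative.)

P[X ≥ 23] ≤ 3/23 ≈ 0.1304.


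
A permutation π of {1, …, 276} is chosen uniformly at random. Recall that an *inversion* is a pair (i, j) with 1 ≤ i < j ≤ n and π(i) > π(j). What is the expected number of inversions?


Write X = Σ X_I over the C(276, 2) = 37950 pairs i < j, with X_I the indicator of one inversion.
There are 37950 indicators.
For each fixed pair i < j, the values π(i) and π(j) are two distinct elements of {1, …, 276} in uniformly random order; by symmetry P[π(i) > π(j)] = 1/2.
By linearity: E[X] = 37950 · (1/2) = C(276, 2) · (1/2) = 37950/2 = 18975 ≈ 18975.000.

E[X] = 18975 = 18975.000.


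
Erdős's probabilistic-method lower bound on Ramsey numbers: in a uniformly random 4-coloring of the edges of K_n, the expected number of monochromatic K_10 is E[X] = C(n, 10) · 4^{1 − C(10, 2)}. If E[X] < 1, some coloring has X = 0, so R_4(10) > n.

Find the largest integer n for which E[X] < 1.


We need C(n, 10) · 4^{1 − 45} < 1, i.e. C(n, 10) < 4^{45 − 1} = 309485009821345068724781056.
Check values of n near the boundary:
  n = 2018: C(2018, 10) = 301820606687612220663963508; 301820606687612220663963508 < 309485009821345068724781056? YES
  n = 2019: C(2019, 10) = 303322949179835278009229628; 303322949179835278009229628 < 309485009821345068724781056? YES
  n = 2020: C(2020, 10) = 304832018578739931133653656; 304832018578739931133653656 < 309485009821345068724781056? YES
  n = 2021: C(2021, 10) = 306347841644770462864800616; 306347841644770462864800616 < 309485009821345068724781056? YES
  n = 2022: C(2022, 10) = 307870445231474093395937796; 307870445231474093395937796 < 309485009821345068724781056? YES
  n = 2023: C(2023, 10) = 309399856285778485315440716; 309399856285778485315440716 < 309485009821345068724781056? YES
  n = 2024: C(2024, 10) = 310936101848269937576192656; 310936101848269937576192656 < 309485009821345068724781056? NO
  n = 2025: C(2025, 10) = 312479209053472269772600560; 312479209053472269772600560 < 309485009821345068724781056? NO
The largest n with C(n, 10) < 309485009821345068724781056 is n = 2023 (where E[X] = 77349964071444621328860179/77371252455336267181195264 ≈ 0.9997). Hence R_4(10) > 2023, i.e. R_4(10) ≥ 2024.

Largest n = 2023; hence R_4(10) > 2023.


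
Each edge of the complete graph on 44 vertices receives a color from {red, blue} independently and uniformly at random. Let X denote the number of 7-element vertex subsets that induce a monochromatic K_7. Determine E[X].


Let X = Σ_S X_S over the C(44, 7) = 38320568 subsets S of size 7, where X_S = 1 if the K_7 on S is monochromatic.
For a fixed S, the K_7 on S has C(7, 2) = 21 edges. P[all 21 edges red] = (1/2)^21, and likewise for blue, so P[monochromatic] = 2·(1/2)^21 = 2^{1 − 21} = 1/1048576.
Summing: E[X] = C(44, 7) · 2^{1 − 21} = 38320568 · 1/1048576 = 4790071/131072.
Numerically: E[X] ≈ 36.5453.

E[X] = C(44,7)·2^(1−C(7,2)) = 4790071/131072 ≈ 36.5453.


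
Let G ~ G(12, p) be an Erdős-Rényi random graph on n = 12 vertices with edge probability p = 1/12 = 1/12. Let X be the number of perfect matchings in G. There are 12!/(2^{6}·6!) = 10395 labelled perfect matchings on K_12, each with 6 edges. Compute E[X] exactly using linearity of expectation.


K_12 has 12!/(2^{6}·6!) = 10395 labelled perfect matchings.
For each such perfect matching H, let X_H = 1 if all 6 edges of H are present in G. Then P[X_H = 1] = p^{6} = (1/12)^{6} = 1/2985984.
By linearity: E[X] = Σ_H E[X_H] = 10395 · p^{6} = 10395 · 1/2985984 = 385/110592.
Numerically: E[X] ≈ 0.003481.

E[X] = 10395 · (1/12)^{6} = 385/110592 ≈ 0.003481.


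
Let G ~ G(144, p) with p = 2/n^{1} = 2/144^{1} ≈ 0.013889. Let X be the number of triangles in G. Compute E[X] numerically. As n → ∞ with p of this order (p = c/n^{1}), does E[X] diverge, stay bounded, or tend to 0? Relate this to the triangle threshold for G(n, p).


Number of potential triangles: C(144, 3) = 487344.
Each occurs with probability p³ ≈ (0.013889)³ ≈ 2.6791838e-06.
By linearity: E[X] = C(144, 3)·p³ ≈ 487344 · 2.6791838e-06 ≈ 1.30568.
Here α = 1, so p = 2/n is exactly at the triangle threshold p ~ 1/n. Asymptotically E[X] → c³/6 = 2³/6 = 4/3 ≈ 1.33333, a bounded constant. In this regime the triangle count is asymptotically Poisson(c³/6).

E[X] ≈ 1.30568; in regime p = Θ(1/n^{1}) E[X] stays bounded (at the triangle threshold p ~ 1/n).


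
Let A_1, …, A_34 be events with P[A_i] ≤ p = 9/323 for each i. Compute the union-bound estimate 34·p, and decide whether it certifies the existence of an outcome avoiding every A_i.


Union bound: P[∪_{i=1}^{34} A_i] ≤ Σ_i P[A_i] ≤ 34·p = 34·(9/323) = 18/19.
Numerically: 18/19 ≈ 0.9474.
Is 18/19 < 1? YES.
Since P[∪ A_i] ≤ 18/19 < 1, the complement has P[∩ A_i^c] ≥ 1 − 18/19 = 1/19 > 0, so some outcome avoids every A_i.

34·p = 18/19 ≈ 0.9474; existence CERTIFIED by the union bound.


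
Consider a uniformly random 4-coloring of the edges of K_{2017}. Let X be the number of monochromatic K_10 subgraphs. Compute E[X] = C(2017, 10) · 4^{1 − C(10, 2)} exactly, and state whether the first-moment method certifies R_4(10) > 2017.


E[X] = C(2017, 10) · 4^{1 − 45} = 300324964434452596180990448 · 4^{−44} = 300324964434452596180990448/309485009821345068724781056.
As a reduced fraction: E[X] = 18770310277153287261311903/19342813113834066795298816 ≈ 0.9704.
Is E[X] < 1? YES.
Since E[X] < 1, there exists a 4-coloring of K_{2017} with no monochromatic K_10; hence R_4(10) > 2017.

E[X] = 18770310277153287261311903/19342813113834066795298816 ≈ 0.9704; E[X] < 1, so R_4(10) > 2017.


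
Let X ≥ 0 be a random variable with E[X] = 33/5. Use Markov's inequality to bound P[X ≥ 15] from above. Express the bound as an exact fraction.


μ = E[X] = 33/5, a = 15.
Markov: P[X ≥ 15] ≤ μ/a = (33/5)/15 = 11/25.
Numerically: ≈ 0.440000.
(Since a = 15 > μ = 6.600000, the bound 11/25 is < 1 and informative.)

P[X ≥ 15] ≤ 11/25 ≈ 0.440000.


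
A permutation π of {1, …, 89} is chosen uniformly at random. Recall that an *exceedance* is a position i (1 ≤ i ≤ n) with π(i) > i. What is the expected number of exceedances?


Write X = Σ_{i=1}^{89} X_i, where X_i = 1_{π(i) > i}.
For each fixed i, π(i) is uniform over {1, …, 89} (marginal of a uniform permutation), so P[π(i) > i] = (n − i)/n. Summing: Σ_{i=1}^{89} (n − i)/n = (0 + 1 + … + 88)/89 = 89(89 − 1)/(2·89) = (89 − 1)/2.
Hence E[X] = Σ_{i=1}^{89} (89 − i)/89 = 44 ≈ 44.0000.

E[X] = 44 = 44.0000.


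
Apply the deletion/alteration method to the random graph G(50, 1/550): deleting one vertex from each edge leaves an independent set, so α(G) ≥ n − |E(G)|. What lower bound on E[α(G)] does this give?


E[|E(G)|] = C(50, 2)·p = 1225 · (1/550) = 49/22.
E[α(G)] ≥ n − E[|E(G)|] = 50 − 49/22 = 1051/22.
Numerically: ≈ 47.77273.
(This is only a lower bound; the true E[α(G)] may be larger.)

E[α(G)] ≥ 1051/22 ≈ 47.77273.


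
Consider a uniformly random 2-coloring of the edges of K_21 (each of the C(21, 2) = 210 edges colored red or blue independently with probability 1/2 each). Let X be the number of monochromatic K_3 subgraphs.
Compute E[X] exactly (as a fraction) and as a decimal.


Let X = Σ_S X_S over the C(21, 3) = 1330 subsets S of size 3, where X_S = 1 if the K_3 on S is monochromatic.
For a fixed S, the K_3 on S has C(3, 2) = 3 edges. P[all 3 edges red] = (1/2)^3, and likewise for blue, so P[monochromatic] = 2·(1/2)^3 = 2^{1 − 3} = 1/4.
Summing: E[X] = C(21, 3) · 2^{1 − 3} = 1330 · 1/4 = 665/2.
Numerically: E[X] ≈ 332.5000.

E[X] = C(21,3)·2^(1−C(3,2)) = 665/2 ≈ 332.5000.


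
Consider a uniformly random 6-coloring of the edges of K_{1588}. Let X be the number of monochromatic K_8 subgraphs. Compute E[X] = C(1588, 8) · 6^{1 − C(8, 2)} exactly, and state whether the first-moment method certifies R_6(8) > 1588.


E[X] = C(1588, 8) · 6^{1 − 28} = 985402800396653769702 · 6^{−27} = 985402800396653769702/1023490369077469249536.
As a reduced fraction: E[X] = 54744600022036320539/56860576059859402752 ≈ 0.9627866.
Is E[X] < 1? YES.
Since E[X] < 1, there exists a 6-coloring of K_{1588} with no monochromatic K_8; hence R_6(8) > 1588.

E[X] = 54744600022036320539/56860576059859402752 ≈ 0.9627866; E[X] < 1, so R_6(8) > 1588.


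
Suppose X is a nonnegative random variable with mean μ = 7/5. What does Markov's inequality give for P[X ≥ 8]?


μ = E[X] = 7/5, a = 8.
Markov: P[X ≥ 8] ≤ μ/a = (7/5)/8 = 7/40.
Numerically: ≈ 0.175000.
(Since a = 8 > μ = 1.400000, the bound 7/40 is < 1 and informative.)

P[X ≥ 8] ≤ 7/40 ≈ 0.175000.


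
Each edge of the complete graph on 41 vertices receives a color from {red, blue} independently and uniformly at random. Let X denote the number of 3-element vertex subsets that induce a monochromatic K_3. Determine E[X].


Let X = Σ_S X_S over the C(41, 3) = 10660 subsets S of size 3, where X_S = 1 if the K_3 on S is monochromatic.
For a fixed S, the K_3 on S has C(3, 2) = 3 edges. P[all 3 edges red] = (1/2)^3, and likewise for blue, so P[monochromatic] = 2·(1/2)^3 = 2^{1 − 3} = 1/4.
Summing: E[X] = C(41, 3) · 2^{1 − 3} = 10660 · 1/4 = 2665.
Numerically: E[X] ≈ 2665.000000.

E[X] = C(41,3)·2^(1−C(3,2)) = 2665 ≈ 2665.000000.


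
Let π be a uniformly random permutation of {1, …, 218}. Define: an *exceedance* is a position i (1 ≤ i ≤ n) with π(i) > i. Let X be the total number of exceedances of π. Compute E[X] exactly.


Write X = Σ_{i=1}^{218} X_i, where X_i = 1_{π(i) > i}.
For each fixed i, π(i) is uniform over {1, …, 218} (marginal of a uniform permutation), so P[π(i) > i] = (n − i)/n. Summing: Σ_{i=1}^{218} (n − i)/n = (0 + 1 + … + 217)/218 = 218(218 − 1)/(2·218) = (218 − 1)/2.
Hence E[X] = Σ_{i=1}^{218} (218 − i)/218 = 217/2 ≈ 108.500000.

E[X] = 217/2 = 108.500000.


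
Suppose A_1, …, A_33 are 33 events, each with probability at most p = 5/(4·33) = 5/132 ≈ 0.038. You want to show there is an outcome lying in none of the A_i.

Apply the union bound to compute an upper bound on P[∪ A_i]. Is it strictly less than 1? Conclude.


Union bound: P[∪_{i=1}^{33} A_i] ≤ Σ_i P[A_i] ≤ 33·p = 33·(5/132) = 5/4.
Numerically: 5/4 ≈ 1.250.
Is 5/4 < 1? NO.
Since the bound 5/4 is ≥ 1, the union bound is uninformative here; it does NOT by itself certify existence.

33·p = 5/4 ≈ 1.250; existence NOT certified by the union bound.


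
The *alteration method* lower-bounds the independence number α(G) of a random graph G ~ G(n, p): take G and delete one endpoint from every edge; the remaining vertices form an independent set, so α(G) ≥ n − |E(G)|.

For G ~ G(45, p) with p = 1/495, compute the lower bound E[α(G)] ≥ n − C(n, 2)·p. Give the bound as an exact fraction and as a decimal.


E[|E(G)|] = C(45, 2)·p = 990 · (1/495) = 2.
E[α(G)] ≥ n − E[|E(G)|] = 45 − 2 = 43.
Numerically: ≈ 43.000000.
(This is only a lower bound; the true E[α(G)] may be larger.)

E[α(G)] ≥ 43 ≈ 43.000000.


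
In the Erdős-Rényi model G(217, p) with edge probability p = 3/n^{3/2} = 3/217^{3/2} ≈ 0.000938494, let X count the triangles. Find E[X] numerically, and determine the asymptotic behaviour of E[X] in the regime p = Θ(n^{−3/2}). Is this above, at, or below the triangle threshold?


Number of potential triangles: C(217, 3) = 1679580.
Each occurs with probability p³ ≈ (0.000938494)³ ≈ 8.26599164e-10.
By linearity: E[X] = C(217, 3)·p³ ≈ 1679580 · 8.26599164e-10 ≈ 0.001388.
Since α = 3/2 > 1, p = c/n^{3/2} = o(1/n) is below the triangle threshold p ~ 1/n. Asymptotically E[X] ~ (c³/6)·n^{3(1−α)} = (3³/6)·n^{-1.5} → 0, so by Markov's inequality G has no triangles w.h.p.

E[X] ≈ 0.001388; in regime p = Θ(1/n^{3/2}) E[X] tends to 0 (below the triangle threshold p ~ 1/n).


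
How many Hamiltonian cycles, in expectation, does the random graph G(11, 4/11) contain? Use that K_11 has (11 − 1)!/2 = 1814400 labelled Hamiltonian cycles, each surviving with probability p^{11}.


K_11 has (11 − 1)!/2 = 1814400 labelled Hamiltonian cycles.
For each such Hamiltonian cycle H, let X_H = 1 if all 11 edges of H are present in G. Then P[X_H = 1] = p^{11} = (4/11)^{11} = 4194304/285311670611.
By linearity: E[X] = Σ_H E[X_H] = 1814400 · p^{11} = 1814400 · 4194304/285311670611 = 7610145177600/285311670611.
Numerically: E[X] ≈ 26.7.

E[X] = 1814400 · (4/11)^{11} = 7610145177600/285311670611 ≈ 26.7.


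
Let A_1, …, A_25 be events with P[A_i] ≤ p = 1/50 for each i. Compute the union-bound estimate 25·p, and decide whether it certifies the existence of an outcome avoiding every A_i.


Union bound: P[∪_{i=1}^{25} A_i] ≤ Σ_i P[A_i] ≤ 25·p = 25·(1/50) = 1/2.
Numerically: 1/2 ≈ 0.50000.
Is 1/2 < 1? YES.
Since P[∪ A_i] ≤ 1/2 < 1, the complement has P[∩ A_i^c] ≥ 1 − 1/2 = 1/2 > 0, so some outcome avoids every A_i.

25·p = 1/2 ≈ 0.50000; existence CERTIFIED by the union bound.


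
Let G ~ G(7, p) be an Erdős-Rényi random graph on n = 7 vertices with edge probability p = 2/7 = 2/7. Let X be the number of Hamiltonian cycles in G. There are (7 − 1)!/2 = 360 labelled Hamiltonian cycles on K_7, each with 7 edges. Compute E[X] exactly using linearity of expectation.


K_7 has (7 − 1)!/2 = 360 labelled Hamiltonian cycles.
For each such Hamiltonian cycle H, let X_H = 1 if all 7 edges of H are present in G. Then P[X_H = 1] = p^{7} = (2/7)^{7} = 128/823543.
By linearity of expectation: E[X] = Σ_H E[X_H] = 360 · p^{7} = 360 · 128/823543 = 46080/823543.
Numerically: E[X] ≈ 0.055953.

E[X] = 360 · (2/7)^{7} = 46080/823543 ≈ 0.055953.


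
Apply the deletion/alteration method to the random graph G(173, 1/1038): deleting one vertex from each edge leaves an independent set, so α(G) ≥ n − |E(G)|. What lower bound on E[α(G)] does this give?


E[|E(G)|] = C(173, 2)·p = 14878 · (1/1038) = 43/3.
E[α(G)] ≥ n − E[|E(G)|] = 173 − 43/3 = 476/3.
Numerically: ≈ 158.6667.
(This is only a lower bound; the true E[α(G)] may be larger.)

E[α(G)] ≥ 476/3 ≈ 158.6667.


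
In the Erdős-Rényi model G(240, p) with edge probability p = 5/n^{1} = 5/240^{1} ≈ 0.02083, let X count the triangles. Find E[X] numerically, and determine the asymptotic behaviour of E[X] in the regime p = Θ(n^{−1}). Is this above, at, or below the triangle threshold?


Number of potential triangles: C(240, 3) = 2275280.
Each occurs with probability p³ ≈ (0.02083)³ ≈ 9.042245e-06.
By linearity: E[X] = C(240, 3)·p³ ≈ 2275280 · 9.042245e-06 ≈ 20.5736.
Here α = 1, so p = 5/n is exactly at the triangle threshold p ~ 1/n. Asymptotically E[X] → c³/6 = 5³/6 = 125/6 ≈ 20.8333, a bounded constant. In this regime the triangle count is asymptotically Poisson(c³/6).

E[X] ≈ 20.5736; in regime p = Θ(1/n^{1}) E[X] stays bounded (at the triangle threshold p ~ 1/n).


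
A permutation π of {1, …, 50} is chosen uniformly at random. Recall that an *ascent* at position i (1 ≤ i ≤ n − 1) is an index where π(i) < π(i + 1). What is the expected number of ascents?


Write X = Σ X_I over i = 1, …, 49, with X_I the indicator of one ascent.
There are 49 indicators.
For each fixed i, the pair (π(i), π(i+1)) is a uniformly random ordered pair of distinct values from {1, …, 50}; by symmetry P[π(i) < π(i+1)] = 1/2.
By linearity: E[X] = 49 · (1/2) = (50 − 1) · (1/2) = 49/2 ≈ 24.50000.

E[X] = 49/2 = 24.50000.


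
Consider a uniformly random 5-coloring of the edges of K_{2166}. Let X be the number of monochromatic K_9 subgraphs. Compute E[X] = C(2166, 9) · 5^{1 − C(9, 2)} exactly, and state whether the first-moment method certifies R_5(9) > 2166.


E[X] = C(2166, 9) · 5^{1 − 36} = 2844037944203015677277940 · 5^{−35} = 2844037944203015677277940/2910383045673370361328125.
As a reduced fraction: E[X] = 568807588840603135455588/582076609134674072265625 ≈ 0.9772040.
Is E[X] < 1? YES.
Since E[X] < 1, there exists a 5-coloring of K_{2166} with no monochromatic K_9; hence R_5(9) > 2166.

E[X] = 568807588840603135455588/582076609134674072265625 ≈ 0.9772040; E[X] < 1, so R_5(9) > 2166.


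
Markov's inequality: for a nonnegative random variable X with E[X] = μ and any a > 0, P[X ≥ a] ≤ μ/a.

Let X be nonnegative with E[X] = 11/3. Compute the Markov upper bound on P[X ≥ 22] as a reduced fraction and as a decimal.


μ = E[X] = 11/3, a = 22.
Markov: P[X ≥ 22] ≤ μ/a = (11/3)/22 = 1/6.
Numerically: ≈ 0.167.
(Since a = 22 > μ = 3.667, the bound 1/6 is < 1 and informative.)

P[X ≥ 22] ≤ 1/6 ≈ 0.167.


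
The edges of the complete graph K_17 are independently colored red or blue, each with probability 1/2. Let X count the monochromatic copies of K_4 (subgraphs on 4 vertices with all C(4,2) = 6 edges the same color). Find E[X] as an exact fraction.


Let X = Σ_S X_S over the C(17, 4) = 2380 subsets S of size 4, where X_S = 1 if the K_4 on S is monochromatic.
For a fixed S, the K_4 on S has C(4, 2) = 6 edges. P[all 6 edges red] = (1/2)^6, and likewise for blue, so P[monochromatic] = 2·(1/2)^6 = 2^{1 − 6} = 1/32.
By linearity of expectation: E[X] = C(17, 4) · 2^{1 − 6} = 2380 · 1/32 = 595/8.
Numerically: E[X] ≈ 74.375.

E[X] = C(17,4)·2^(1−C(4,2)) = 595/8 ≈ 74.375.


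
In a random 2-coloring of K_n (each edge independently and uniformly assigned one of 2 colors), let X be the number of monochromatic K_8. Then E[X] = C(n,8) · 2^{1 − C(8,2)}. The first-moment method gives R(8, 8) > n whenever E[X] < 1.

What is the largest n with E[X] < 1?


We need C(n, 8) · 2^{1 − 28} < 1, i.e. C(n, 8) < 2^{28 − 1} = 134217728.
Check values of n near the boundary:
  n = 39: C(39, 8) = 61523748; 61523748 < 134217728? YES
  n = 40: C(40, 8) = 76904685; 76904685 < 134217728? YES
  n = 41: C(41, 8) = 95548245; 95548245 < 134217728? YES
  n = 42: C(42, 8) = 118030185; 118030185 < 134217728? YES
  n = 43: C(43, 8) = 145008513; 145008513 < 134217728? NO
The largest n with C(n, 8) < 134217728 is n = 42 (where E[X] = 118030185/134217728 ≈ 0.879393). Hence R(8, 8) > 42, i.e. R(8, 8) ≥ 43.

Largest n = 42; hence R(8, 8) > 42.


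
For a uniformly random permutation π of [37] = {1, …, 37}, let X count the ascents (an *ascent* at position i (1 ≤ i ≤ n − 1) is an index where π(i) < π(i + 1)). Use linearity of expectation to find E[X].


Write X = Σ X_I over i = 1, …, 36, with X_I the indicator of one ascent.
There are 36 indicators.
For each fixed i, the pair (π(i), π(i+1)) is a uniformly random ordered pair of distinct values from {1, …, 37}; by symmetry P[π(i) < π(i+1)] = 1/2.
By linearity: E[X] = 36 · (1/2) = (37 − 1) · (1/2) = 18 ≈ 18.00000.

E[X] = 18 = 18.00000.


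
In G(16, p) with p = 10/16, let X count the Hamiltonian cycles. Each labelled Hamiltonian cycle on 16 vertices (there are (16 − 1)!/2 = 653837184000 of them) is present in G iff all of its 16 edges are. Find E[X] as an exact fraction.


K_16 has (16 − 1)!/2 = 653837184000 labelled Hamiltonian cycles.
For each such Hamiltonian cycle H, let X_H = 1 if all 16 edges of H are present in G. Then P[X_H = 1] = p^{16} = (5/8)^{16} = 152587890625/281474976710656.
Summing the indicators: E[X] = Σ_H E[X_H] = 653837184000 · p^{16} = 653837184000 · 152587890625/281474976710656 = 97429332733154296875/274877906944.
Numerically: E[X] ≈ 3.5445e+08.

E[X] = 653837184000 · (5/8)^{16} = 97429332733154296875/274877906944 ≈ 3.5445e+08.


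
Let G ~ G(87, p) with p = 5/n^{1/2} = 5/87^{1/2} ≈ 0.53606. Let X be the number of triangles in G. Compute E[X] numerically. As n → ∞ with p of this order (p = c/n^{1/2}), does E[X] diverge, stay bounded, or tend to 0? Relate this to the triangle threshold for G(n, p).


Number of potential triangles: C(87, 3) = 105995.
Each occurs with probability p³ ≈ (0.53606)³ ≈ 1.5403916e-01.
By linearity: E[X] = C(87, 3)·p³ ≈ 105995 · 1.5403916e-01 ≈ 16327.38048.
Since α = 1/2 < 1, p = c/n^{1/2} ≫ 1/n is above the triangle threshold p ~ 1/n. Asymptotically E[X] ~ (c³/6)·n^{3(1−α)} = (5³/6)·n^{1.5} → ∞; triangles are abundant w.h.p.

E[X] ≈ 16327.38048; in regime p = Θ(1/n^{1/2}) E[X] diverges (above the triangle threshold p ~ 1/n).


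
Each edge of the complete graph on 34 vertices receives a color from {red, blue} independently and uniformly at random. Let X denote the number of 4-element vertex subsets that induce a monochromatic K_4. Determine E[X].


Let X = Σ_S X_S over the C(34, 4) = 46376 subsets S of size 4, where X_S = 1 if the K_4 on S is monochromatic.
For a fixed S, the K_4 on S has C(4, 2) = 6 edges. P[all 6 edges red] = (1/2)^6, and likewise for blue, so P[monochromatic] = 2·(1/2)^6 = 2^{1 − 6} = 1/32.
By linearity of expectation: E[X] = C(34, 4) · 2^{1 − 6} = 46376 · 1/32 = 5797/4.
Numerically: E[X] ≈ 1449.250000.

E[X] = C(34,4)·2^(1−C(4,2)) = 5797/4 ≈ 1449.250000.


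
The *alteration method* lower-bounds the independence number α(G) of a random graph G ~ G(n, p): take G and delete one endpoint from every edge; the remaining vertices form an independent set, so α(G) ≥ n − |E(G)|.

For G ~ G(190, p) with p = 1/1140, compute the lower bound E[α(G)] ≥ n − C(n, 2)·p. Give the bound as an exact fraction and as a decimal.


E[|E(G)|] = C(190, 2)·p = 17955 · (1/1140) = 63/4.
E[α(G)] ≥ n − E[|E(G)|] = 190 − 63/4 = 697/4.
Numerically: ≈ 174.250.
(This is only a lower bound; the true E[α(G)] may be larger.)

E[α(G)] ≥ 697/4 ≈ 174.250.


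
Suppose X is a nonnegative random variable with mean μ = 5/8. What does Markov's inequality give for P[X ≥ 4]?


μ = E[X] = 5/8, a = 4.
Markov: P[X ≥ 4] ≤ μ/a = (5/8)/4 = 5/32.
Numerically: ≈ 0.15625.
(Since a = 4 > μ = 0.62500, the bound 5/32 is < 1 and informative.)

P[X ≥ 4] ≤ 5/32 ≈ 0.15625.


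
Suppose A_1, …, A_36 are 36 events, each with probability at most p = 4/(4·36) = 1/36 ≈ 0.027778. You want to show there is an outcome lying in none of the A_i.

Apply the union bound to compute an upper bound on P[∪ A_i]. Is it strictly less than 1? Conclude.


Union bound: P[∪_{i=1}^{36} A_i] ≤ Σ_i P[A_i] ≤ 36·p = 36·(1/36) = 1.
Numerically: 1 ≈ 1.000000.
Is 1 < 1? NO.
Since the bound 1 is ≥ 1, the union bound is uninformative here; it does NOT by itself certify existence.

36·p = 1 ≈ 1.000000; existence NOT certified by the union bound.


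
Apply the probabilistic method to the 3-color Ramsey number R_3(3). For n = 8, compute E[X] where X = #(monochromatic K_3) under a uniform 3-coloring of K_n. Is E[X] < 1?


E[X] = C(8, 3) · 3^{1 − 3} = 56 · 3^{−2} = 56/9.
As a reduced fraction: E[X] = 56/9 ≈ 6.2222222.
Is E[X] < 1? NO.
Since E[X] ≥ 1, the first-moment bound is inconclusive at n = 8; it does NOT by itself certify R_3(3) > 8.

E[X] = 56/9 ≈ 6.2222222; E[X] ≥ 1; first-moment method inconclusive here.


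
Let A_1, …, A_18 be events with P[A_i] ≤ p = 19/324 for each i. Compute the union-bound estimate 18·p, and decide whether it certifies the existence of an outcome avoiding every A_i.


Union bound: P[∪_{i=1}^{18} A_i] ≤ Σ_i P[A_i] ≤ 18·p = 18·(19/324) = 19/18.
Numerically: 19/18 ≈ 1.056.
Is 19/18 < 1? NO.
Since the bound 19/18 is ≥ 1, the union bound is uninformative here; it does NOT by itself certify existence.

18·p = 19/18 ≈ 1.056; existence NOT certified by the union bound.


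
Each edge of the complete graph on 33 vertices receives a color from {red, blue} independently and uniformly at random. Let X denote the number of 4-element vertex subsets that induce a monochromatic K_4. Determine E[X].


Let X = Σ_S X_S over the C(33, 4) = 40920 subsets S of size 4, where X_S = 1 if the K_4 on S is monochromatic.
For a fixed S, the K_4 on S has C(4, 2) = 6 edges. P[all 6 edges red] = (1/2)^6, and likewise for blue, so P[monochromatic] = 2·(1/2)^6 = 2^{1 − 6} = 1/32.
By linearity: E[X] = C(33, 4) · 2^{1 − 6} = 40920 · 1/32 = 5115/4.
Numerically: E[X] ≈ 1278.7500.

E[X] = C(33,4)·2^(1−C(4,2)) = 5115/4 ≈ 1278.7500.


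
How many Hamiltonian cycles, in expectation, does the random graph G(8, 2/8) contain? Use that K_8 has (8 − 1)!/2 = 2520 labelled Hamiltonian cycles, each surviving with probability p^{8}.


K_8 has (8 − 1)!/2 = 2520 labelled Hamiltonian cycles.
For each such Hamiltonian cycle H, let X_H = 1 if all 8 edges of H are present in G. Then P[X_H = 1] = p^{8} = (1/4)^{8} = 1/65536.
Summing the indicators: E[X] = Σ_H E[X_H] = 2520 · p^{8} = 2520 · 1/65536 = 315/8192.
Numerically: E[X] ≈ 0.0385.

E[X] = 2520 · (1/4)^{8} = 315/8192 ≈ 0.0385.


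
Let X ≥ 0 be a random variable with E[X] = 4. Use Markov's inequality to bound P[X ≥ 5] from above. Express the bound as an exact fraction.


μ = E[X] = 4, a = 5.
Markov: P[X ≥ 5] ≤ μ/a = (4)/5 = 4/5.
Numerically: ≈ 0.8000.
(Since a = 5 > μ = 4.0000, the bound 4/5 is < 1 and informative.)

P[X ≥ 5] ≤ 4/5 ≈ 0.8000.


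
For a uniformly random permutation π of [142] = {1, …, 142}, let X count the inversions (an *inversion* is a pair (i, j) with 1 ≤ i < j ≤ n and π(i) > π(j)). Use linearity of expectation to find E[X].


Write X = Σ X_I over the C(142, 2) = 10011 pairs i < j, with X_I the indicator of one inversion.
There are 10011 indicators.
For each fixed pair i < j, the values π(i) and π(j) are two distinct elements of {1, …, 142} in uniformly random order; by symmetry P[π(i) > π(j)] = 1/2.
By linearity: E[X] = 10011 · (1/2) = C(142, 2) · (1/2) = 10011/2 = 10011/2 ≈ 5005.500.

E[X] = 10011/2 = 5005.500.


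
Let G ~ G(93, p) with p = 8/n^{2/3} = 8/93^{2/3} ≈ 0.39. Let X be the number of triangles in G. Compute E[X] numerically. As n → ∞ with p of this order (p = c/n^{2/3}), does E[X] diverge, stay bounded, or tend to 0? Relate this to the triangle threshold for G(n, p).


Number of potential triangles: C(93, 3) = 129766.
Each occurs with probability p³ ≈ (0.39)³ ≈ 5.91976e-02.
By linearity: E[X] = C(93, 3)·p³ ≈ 129766 · 5.91976e-02 ≈ 7681.835.
Since α = 2/3 < 1, p = c/n^{2/3} ≫ 1/n is above the triangle threshold p ~ 1/n. Asymptotically E[X] ~ (c³/6)·n^{3(1−α)} = (8³/6)·n^{1} → ∞; triangles are abundant w.h.p.

E[X] ≈ 7681.835; in regime p = Θ(1/n^{2/3}) E[X] diverges (above the triangle threshold p ~ 1/n).


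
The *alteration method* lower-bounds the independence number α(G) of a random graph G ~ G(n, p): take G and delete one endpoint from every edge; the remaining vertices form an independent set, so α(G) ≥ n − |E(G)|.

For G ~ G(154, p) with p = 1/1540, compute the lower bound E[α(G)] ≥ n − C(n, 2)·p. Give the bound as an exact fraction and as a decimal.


E[|E(G)|] = C(154, 2)·p = 11781 · (1/1540) = 153/20.
E[α(G)] ≥ n − E[|E(G)|] = 154 − 153/20 = 2927/20.
Numerically: ≈ 146.350000.
(This is only a lower bound; the true E[α(G)] may be larger.)

E[α(G)] ≥ 2927/20 ≈ 146.350000.


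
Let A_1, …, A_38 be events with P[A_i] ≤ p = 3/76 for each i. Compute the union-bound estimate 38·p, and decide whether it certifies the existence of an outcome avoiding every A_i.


Union bound: P[∪_{i=1}^{38} A_i] ≤ Σ_i P[A_i] ≤ 38·p = 38·(3/76) = 3/2.
Numerically: 3/2 ≈ 1.5000000.
Is 3/2 < 1? NO.
Since the bound 3/2 is ≥ 1, the union bound is uninformative here; it does NOT by itself certify existence.

38·p = 3/2 ≈ 1.5000000; existence NOT certified by the union bound.
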